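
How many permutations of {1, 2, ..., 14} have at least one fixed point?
Complement of the derangements. !14 = Σ_{j=0}^{14} (-1)^j·14!/j! = 87178291200 - 87178291200 + 43589145600 - 14529715200 + 3632428800 - 726485760 + 121080960 - 17297280 + 2162160 - 240240 + 24024 - 2184 + 182 - 14 + 1 = 32071101049. 14! - !14 = 87178291200 - 32071101049 = 55107190151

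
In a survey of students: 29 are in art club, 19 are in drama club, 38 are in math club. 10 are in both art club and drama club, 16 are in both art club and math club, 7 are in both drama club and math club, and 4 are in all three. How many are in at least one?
|A∪B∪C| = 29+19+38-10-16-7+4 = 57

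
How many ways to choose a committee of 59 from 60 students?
C(60,59) = 60!/(59!×1!) = 60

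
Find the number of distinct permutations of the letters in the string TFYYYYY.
7! / (5! × 1! × 1!) = 42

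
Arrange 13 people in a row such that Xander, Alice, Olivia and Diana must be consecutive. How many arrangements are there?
Treat the 4 as one block: (13-4+1)! × 4! = 3628800 × 24 = 87091200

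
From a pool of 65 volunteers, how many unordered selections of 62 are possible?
C(65,62) = 65!/(62!×3!) = 43680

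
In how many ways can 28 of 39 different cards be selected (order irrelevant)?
C(39,28) = 39!/(28!×11!) = 1676056044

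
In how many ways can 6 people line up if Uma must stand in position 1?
Fix one position: (6-1)! = 120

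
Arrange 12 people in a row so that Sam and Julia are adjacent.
Treat as block: (12-1)! × 2! = 39916800 × 2 = 79833600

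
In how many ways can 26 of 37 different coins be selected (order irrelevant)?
C(37,26) = 37!/(26!×11!) = 854992152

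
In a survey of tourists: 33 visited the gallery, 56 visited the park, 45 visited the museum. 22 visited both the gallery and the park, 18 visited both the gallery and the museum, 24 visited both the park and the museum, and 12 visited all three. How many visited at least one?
|A∪B∪C| = 33+56+45-22-18-24+12 = 82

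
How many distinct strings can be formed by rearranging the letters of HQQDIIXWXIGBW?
13! / (2! × 1! × 1! × 1! × 3! × 2! × 1! × 2!) = 129729600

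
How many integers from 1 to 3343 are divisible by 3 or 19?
⌊3343/3⌋ + ⌊3343/19⌋ - ⌊3343/57⌋ = 1114 + 175 - 58 = 1231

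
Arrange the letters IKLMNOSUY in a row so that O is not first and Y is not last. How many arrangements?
By inclusion-exclusion: 9! - 2×(9-1)! + (9-2)! = 362880 - 80640 + 5040 = 287280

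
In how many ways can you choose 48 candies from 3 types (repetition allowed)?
C(48+3-1, 3-1) = C(50, 2) = 1225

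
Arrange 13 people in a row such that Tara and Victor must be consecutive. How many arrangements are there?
Treat the 2 as one block: (13-2+1)! × 2! = 479001600 × 2 = 958003200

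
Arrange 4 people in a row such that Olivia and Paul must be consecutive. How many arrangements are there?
Treat the 2 as one block: (4-2+1)! × 2! = 6 × 2 = 12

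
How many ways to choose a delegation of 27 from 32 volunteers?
C(32,27) = 32!/(27!×5!) = 201376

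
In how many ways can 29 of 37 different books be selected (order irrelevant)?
C(37,29) = 37!/(29!×8!) = 38608020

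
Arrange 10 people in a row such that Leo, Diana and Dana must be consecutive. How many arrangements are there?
Treat the 3 as one block: (10-3+1)! × 3! = 40320 × 6 = 241920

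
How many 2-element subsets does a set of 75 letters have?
C(75,2) = 75!/(2!×73!) = 2775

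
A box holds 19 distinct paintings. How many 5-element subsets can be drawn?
C(19,5) = 19!/(5!×14!) = 11628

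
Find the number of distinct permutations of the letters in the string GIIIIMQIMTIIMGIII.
17! / (1! × 3! × 1! × 10! × 2!) = 8168160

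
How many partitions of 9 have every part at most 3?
Let r_j(i) = number of partitions of i into parts ≤ j, for i = 0..9. r_1(i) = 1 for all i; r_j(i) = r_{j-1}(i) + r_j(i-j). Rows j = 2..3: ≤2: 1 1 2 2 3 3 4 4 5 5; ≤3: 1 1 2 3 4 5 7 8 10 12. r_3(9) = 12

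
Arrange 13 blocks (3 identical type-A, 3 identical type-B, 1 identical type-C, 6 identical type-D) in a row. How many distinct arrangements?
13! / (3! × 3! × 1! × 6!) = 240240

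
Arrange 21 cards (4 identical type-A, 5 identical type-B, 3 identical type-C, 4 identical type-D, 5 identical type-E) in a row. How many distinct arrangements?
21! / (4! × 5! × 3! × 4! × 5!) = 1026615189600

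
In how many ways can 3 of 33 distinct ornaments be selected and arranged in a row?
P(33,3) = 33!/(33-3)! = 32736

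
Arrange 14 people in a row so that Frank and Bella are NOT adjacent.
Total - adjacent = 14! - (14-1)!×2 = 87178291200 - 12454041600 = 74724249600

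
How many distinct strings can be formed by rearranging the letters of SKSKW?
5! / (2! × 2! × 1!) = 30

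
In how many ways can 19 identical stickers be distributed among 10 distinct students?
C(19+10-1, 10-1) = C(28, 9) = 6906900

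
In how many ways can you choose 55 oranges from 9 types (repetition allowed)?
C(55+9-1, 9-1) = C(63, 8) = 3872894697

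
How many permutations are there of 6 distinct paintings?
6! = 720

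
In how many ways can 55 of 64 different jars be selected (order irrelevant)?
C(64,55) = 64!/(55!×9!) = 27540584512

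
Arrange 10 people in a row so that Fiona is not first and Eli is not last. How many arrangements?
By inclusion-exclusion: 10! - 2×(10-1)! + (10-2)! = 3628800 - 725760 + 40320 = 2943360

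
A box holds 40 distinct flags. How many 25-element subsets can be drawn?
C(40,25) = 40!/(25!×15!) = 40225345056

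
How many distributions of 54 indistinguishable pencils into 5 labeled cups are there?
C(54+5-1, 5-1) = C(58, 4) = 424270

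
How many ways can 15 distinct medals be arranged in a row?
15! = 1307674368000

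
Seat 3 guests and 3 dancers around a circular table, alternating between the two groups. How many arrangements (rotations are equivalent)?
Fix one of the guests: (3-1)! ways for the remaining guests, × 3! ways for the dancers = 2 × 6 = 12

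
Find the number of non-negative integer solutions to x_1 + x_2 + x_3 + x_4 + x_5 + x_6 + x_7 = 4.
C(4+7-1, 7-1) = C(10, 6) = 210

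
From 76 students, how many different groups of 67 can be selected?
C(76,67) = 76!/(67!×9!) = 142466675900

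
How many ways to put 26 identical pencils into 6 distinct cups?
C(26+6-1, 6-1) = C(31, 5) = 169911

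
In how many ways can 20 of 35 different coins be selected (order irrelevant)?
C(35,20) = 35!/(20!×15!) = 3247943160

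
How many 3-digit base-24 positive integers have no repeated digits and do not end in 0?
Last digit: 23 nonzero choices. First digit: 22 (nonzero, ≠last). Middle 1: P(22,1) = 22. Total = 11132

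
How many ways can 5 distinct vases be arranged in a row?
5! = 120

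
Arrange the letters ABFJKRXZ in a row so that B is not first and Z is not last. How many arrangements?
By inclusion-exclusion: 8! - 2×(8-1)! + (8-2)! = 40320 - 10080 + 720 = 30960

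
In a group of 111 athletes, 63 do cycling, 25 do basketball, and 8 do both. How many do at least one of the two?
|A∪B| = |A| + |B| - |A∩B| = 63 + 25 - 8 = 80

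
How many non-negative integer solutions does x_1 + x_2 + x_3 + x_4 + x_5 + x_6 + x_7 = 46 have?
C(46+7-1, 7-1) = C(52, 6) = 20358520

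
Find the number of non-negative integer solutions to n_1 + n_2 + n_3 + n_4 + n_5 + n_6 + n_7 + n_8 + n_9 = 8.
C(8+9-1, 9-1) = C(16, 8) = 12870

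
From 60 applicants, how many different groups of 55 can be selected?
C(60,55) = 60!/(55!×5!) = 5461512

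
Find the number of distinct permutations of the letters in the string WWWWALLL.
8! / (3! × 4! × 1!) = 280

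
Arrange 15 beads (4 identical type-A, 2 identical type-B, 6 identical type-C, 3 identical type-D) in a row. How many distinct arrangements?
15! / (4! × 2! × 6! × 3!) = 6306300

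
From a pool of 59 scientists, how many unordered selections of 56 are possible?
C(59,56) = 59!/(56!×3!) = 32509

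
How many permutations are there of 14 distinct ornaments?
14! = 87178291200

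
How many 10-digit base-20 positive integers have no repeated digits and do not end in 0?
Last digit: 19 nonzero choices. First digit: 18 (nonzero, ≠last). Middle 8: P(18,8) = 1764322560. Total = 603398315520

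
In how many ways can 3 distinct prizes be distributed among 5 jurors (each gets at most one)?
P(5,3) = 5!/(5-3)! = 60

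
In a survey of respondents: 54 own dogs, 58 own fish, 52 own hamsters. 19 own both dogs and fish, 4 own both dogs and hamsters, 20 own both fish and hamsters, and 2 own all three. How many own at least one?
|A∪B∪C| = 54+58+52-19-4-20+2 = 123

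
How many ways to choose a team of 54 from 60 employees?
C(60,54) = 60!/(54!×6!) = 50063860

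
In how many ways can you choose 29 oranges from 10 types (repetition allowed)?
C(29+10-1, 10-1) = C(38, 9) = 163011640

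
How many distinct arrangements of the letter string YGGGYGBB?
8! / (4! × 2! × 2!) = 420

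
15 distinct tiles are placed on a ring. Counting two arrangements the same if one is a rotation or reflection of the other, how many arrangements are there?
(15-1)!/2 = 87178291200/2 = 43589145600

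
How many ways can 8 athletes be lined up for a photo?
8! = 40320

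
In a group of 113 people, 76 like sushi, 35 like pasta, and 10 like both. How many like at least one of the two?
|A∪B| = |A| + |B| - |A∩B| = 76 + 35 - 10 = 101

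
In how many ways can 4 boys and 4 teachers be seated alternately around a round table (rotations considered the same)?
Fix one of the boys: (4-1)! ways for the remaining boys, × 4! ways for the teachers = 6 × 24 = 144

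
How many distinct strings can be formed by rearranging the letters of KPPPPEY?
7! / (1! × 4! × 1! × 1!) = 210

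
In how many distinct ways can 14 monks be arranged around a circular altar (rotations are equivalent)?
Circular: fix one position, arrange the rest. (14-1)! = 6227020800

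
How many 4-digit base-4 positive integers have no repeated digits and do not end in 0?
Last digit: 3 nonzero choices. First digit: 2 (nonzero, ≠last). Middle 2: P(2,2) = 2. Total = 12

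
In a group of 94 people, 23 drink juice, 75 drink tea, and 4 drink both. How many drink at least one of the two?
|A∪B| = |A| + |B| - |A∩B| = 23 + 75 - 4 = 94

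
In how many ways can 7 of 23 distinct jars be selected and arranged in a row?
P(23,7) = 23!/(23-7)! = 1235591280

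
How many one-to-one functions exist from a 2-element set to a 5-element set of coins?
P(5,2) = 5!/(5-2)! = 20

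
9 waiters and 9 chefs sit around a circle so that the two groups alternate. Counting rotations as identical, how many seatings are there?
Fix one of the waiters: (9-1)! ways for the remaining waiters, × 9! ways for the chefs = 40320 × 362880 = 14631321600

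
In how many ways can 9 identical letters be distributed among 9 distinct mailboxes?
C(9+9-1, 9-1) = C(17, 8) = 24310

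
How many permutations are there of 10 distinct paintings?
10! = 3628800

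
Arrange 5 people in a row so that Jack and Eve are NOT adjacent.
Total - adjacent = 5! - (5-1)!×2 = 120 - 48 = 72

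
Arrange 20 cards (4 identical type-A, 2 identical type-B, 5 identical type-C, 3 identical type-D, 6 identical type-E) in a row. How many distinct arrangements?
20! / (4! × 2! × 5! × 3! × 6!) = 97772875200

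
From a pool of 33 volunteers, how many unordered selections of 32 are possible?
C(33,32) = 33!/(32!×1!) = 33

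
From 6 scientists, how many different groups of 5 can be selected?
C(6,5) = 6!/(5!×1!) = 6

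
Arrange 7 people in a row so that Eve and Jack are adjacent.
Treat as block: (7-1)! × 2! = 720 × 2 = 1440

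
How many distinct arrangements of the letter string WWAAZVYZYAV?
11! / (2! × 2! × 3! × 2! × 2!) = 415800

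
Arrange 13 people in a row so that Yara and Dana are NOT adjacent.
Total - adjacent = 13! - (13-1)!×2 = 6227020800 - 958003200 = 5269017600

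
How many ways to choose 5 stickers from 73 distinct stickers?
C(73,5) = 73!/(5!×68!) = 15020334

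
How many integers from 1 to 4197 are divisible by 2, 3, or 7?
⌊4197/2⌋+⌊4197/3⌋+⌊4197/7⌋ - ⌊4197/6⌋-⌊4197/14⌋-⌊4197/21⌋ + ⌊4197/42⌋ = 2098+1399+599 - 699-299-199 + 99 = 2998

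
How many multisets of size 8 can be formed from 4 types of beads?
C(8+4-1, 4-1) = C(11, 3) = 165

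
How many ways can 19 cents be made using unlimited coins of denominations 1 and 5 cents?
Coefficient of x^19 in 1/(1-x^1) · 1/(1-x^5). Use j coins of 5 for j = 0..⌊19/5⌋ = 3, the rest in 1s: 3 + 1 = 4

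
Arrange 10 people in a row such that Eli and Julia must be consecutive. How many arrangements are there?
Treat the 2 as one block: (10-2+1)! × 2! = 362880 × 2 = 725760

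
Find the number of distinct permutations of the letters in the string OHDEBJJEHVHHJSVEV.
17! / (1! × 4! × 3! × 3! × 1! × 3! × 1! × 1!) = 68612544000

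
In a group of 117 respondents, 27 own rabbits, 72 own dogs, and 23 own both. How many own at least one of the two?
|A∪B| = |A| + |B| - |A∩B| = 27 + 72 - 23 = 76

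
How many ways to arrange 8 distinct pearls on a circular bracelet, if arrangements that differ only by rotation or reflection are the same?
(8-1)!/2 = 5040/2 = 2520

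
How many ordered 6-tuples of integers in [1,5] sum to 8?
Coefficient of x^8 in (x + x² + ... + x^5)^6. By inclusion-exclusion on dice exceeding 5: Σ_j (-1)^j C(6,j)·C(8-1-5j, 5) = C(6,0)·C(7,5) = 1·21 = 21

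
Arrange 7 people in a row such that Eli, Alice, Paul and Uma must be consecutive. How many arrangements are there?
Treat the 4 as one block: (7-4+1)! × 4! = 24 × 24 = 576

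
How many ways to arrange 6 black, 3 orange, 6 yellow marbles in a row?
15! / (6! × 3! × 6!) = 420420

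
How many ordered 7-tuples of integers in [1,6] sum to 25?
Coefficient of x^25 in (x + x² + ... + x^6)^7. By inclusion-exclusion on dice exceeding 6: Σ_j (-1)^j C(7,j)·C(25-1-6j, 6) = C(7,0)·C(24,6) - C(7,1)·C(18,6) + C(7,2)·C(12,6) - C(7,3)·C(6,6) = 1·134596 - 7·18564 + 21·924 - 35·1 = 24017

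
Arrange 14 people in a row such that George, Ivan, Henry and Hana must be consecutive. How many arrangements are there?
Treat the 4 as one block: (14-4+1)! × 4! = 39916800 × 24 = 958003200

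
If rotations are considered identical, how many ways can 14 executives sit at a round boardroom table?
Circular: fix one position, arrange the rest. (14-1)! = 6227020800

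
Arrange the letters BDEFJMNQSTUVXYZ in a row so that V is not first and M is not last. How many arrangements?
By inclusion-exclusion: 15! - 2×(15-1)! + (15-2)! = 1307674368000 - 174356582400 + 6227020800 = 1139544806400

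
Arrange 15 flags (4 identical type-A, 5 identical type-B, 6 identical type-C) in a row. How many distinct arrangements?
15! / (4! × 5! × 6!) = 630630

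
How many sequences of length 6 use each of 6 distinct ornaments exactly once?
6! = 720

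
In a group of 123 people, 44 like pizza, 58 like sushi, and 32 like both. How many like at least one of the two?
|A∪B| = |A| + |B| - |A∩B| = 44 + 58 - 32 = 70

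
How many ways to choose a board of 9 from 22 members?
C(22,9) = 22!/(9!×13!) = 497420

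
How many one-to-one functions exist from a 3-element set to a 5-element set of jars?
P(5,3) = 5!/(5-3)! = 60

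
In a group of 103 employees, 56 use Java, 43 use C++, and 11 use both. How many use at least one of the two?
|A∪B| = |A| + |B| - |A∩B| = 56 + 43 - 11 = 88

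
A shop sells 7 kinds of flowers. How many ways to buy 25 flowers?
C(25+7-1, 7-1) = C(31, 6) = 736281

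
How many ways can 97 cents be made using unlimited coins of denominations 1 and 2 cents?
Coefficient of x^97 in 1/(1-x^1) · 1/(1-x^2). Use j coins of 2 for j = 0..⌊97/2⌋ = 48, the rest in 1s: 48 + 1 = 49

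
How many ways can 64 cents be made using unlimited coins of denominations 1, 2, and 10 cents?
Coefficient of x^64 in 1/(1-x^1) · 1/(1-x^2) · 1/(1-x^10). Case on j = number of 10-cent coins (j = 0..6); remainder r = 64 - 10j is made from {1,2} in ⌊r/2⌋+1 ways. r = 64, 54, 44, 34, 24, 14, 4 → 33 + 28 + 23 + 18 + 13 + 8 + 3 = 126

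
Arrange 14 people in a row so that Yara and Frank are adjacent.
Treat as block: (14-1)! × 2! = 6227020800 × 2 = 12454041600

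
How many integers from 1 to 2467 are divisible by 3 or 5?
⌊2467/3⌋ + ⌊2467/5⌋ - ⌊2467/15⌋ = 822 + 493 - 164 = 1151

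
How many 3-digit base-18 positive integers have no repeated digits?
First digit: 17 choices (nonzero). Then descending: 17 × 17 × 16 = 4624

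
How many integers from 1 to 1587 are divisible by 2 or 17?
⌊1587/2⌋ + ⌊1587/17⌋ - ⌊1587/34⌋ = 793 + 93 - 46 = 840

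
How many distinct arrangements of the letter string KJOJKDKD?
8! / (2! × 2! × 1! × 3!) = 1680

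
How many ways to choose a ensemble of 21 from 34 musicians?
C(34,21) = 34!/(21!×13!) = 927983760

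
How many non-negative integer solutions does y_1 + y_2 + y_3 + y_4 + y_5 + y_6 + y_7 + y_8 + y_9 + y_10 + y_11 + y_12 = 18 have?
C(18+12-1, 12-1) = C(29, 11) = 34597290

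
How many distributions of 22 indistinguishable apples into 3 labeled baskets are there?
C(22+3-1, 3-1) = C(24, 2) = 276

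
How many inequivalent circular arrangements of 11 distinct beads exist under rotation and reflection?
(11-1)!/2 = 3628800/2 = 1814400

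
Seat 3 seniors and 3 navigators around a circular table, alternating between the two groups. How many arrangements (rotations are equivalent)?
Fix one of the seniors: (3-1)! ways for the remaining seniors, × 3! ways for the navigators = 2 × 6 = 12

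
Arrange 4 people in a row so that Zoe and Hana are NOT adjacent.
Total - adjacent = 4! - (4-1)!×2 = 24 - 12 = 12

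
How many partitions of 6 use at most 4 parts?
By conjugation, equals partitions of 6 into parts ≤ 4. Let r_j(i) = number of partitions of i into parts ≤ j, for i = 0..6. r_1(i) = 1 for all i; r_j(i) = r_{j-1}(i) + r_j(i-j). Rows j = 2..4: ≤2: 1 1 2 2 3 3 4; ≤3: 1 1 2 3 4 5 7; ≤4: 1 1 2 3 5 6 9. r_4(6) = 9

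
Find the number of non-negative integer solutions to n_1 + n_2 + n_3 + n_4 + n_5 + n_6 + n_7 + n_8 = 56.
C(56+8-1, 8-1) = C(63, 7) = 553270671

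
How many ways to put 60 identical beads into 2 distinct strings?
C(60+2-1, 2-1) = C(61, 1) = 61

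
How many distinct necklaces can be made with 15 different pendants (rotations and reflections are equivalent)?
(15-1)!/2 = 87178291200/2 = 43589145600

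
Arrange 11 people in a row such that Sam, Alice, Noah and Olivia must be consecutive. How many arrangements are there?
Treat the 4 as one block: (11-4+1)! × 4! = 40320 × 24 = 967680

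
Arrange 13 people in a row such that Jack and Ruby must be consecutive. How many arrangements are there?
Treat the 2 as one block: (13-2+1)! × 2! = 479001600 × 2 = 958003200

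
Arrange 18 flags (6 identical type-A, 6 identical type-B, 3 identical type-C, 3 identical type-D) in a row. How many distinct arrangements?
18! / (6! × 6! × 3! × 3!) = 343062720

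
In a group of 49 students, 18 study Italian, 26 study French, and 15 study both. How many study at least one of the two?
|A∪B| = |A| + |B| - |A∩B| = 18 + 26 - 15 = 29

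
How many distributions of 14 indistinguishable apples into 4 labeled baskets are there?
C(14+4-1, 4-1) = C(17, 3) = 680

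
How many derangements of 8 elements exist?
!8 = Σ_{j=0}^{8} (-1)^j·8!/j! = 40320 - 40320 + 20160 - 6720 + 1680 - 336 + 56 - 8 + 1 = 14833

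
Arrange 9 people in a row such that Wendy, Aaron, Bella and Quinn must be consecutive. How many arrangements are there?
Treat the 4 as one block: (9-4+1)! × 4! = 720 × 24 = 17280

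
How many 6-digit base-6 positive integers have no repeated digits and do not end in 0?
Last digit: 5 nonzero choices. First digit: 4 (nonzero, ≠last). Middle 4: P(4,4) = 24. Total = 480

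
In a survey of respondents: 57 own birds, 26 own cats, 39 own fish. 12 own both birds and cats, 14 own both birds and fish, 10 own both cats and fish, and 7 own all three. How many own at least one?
|A∪B∪C| = 57+26+39-12-14-10+7 = 93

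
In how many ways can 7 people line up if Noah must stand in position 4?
Fix one position: (7-1)! = 720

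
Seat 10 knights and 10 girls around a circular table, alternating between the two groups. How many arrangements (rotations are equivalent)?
Fix one of the knights: (10-1)! ways for the remaining knights, × 10! ways for the girls = 362880 × 3628800 = 1316818944000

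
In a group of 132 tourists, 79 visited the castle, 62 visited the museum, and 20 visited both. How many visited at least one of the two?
|A∪B| = |A| + |B| - |A∩B| = 79 + 62 - 20 = 121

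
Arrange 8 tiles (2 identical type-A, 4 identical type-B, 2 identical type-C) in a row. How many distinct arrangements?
8! / (2! × 4! × 2!) = 420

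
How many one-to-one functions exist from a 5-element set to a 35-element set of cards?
P(35,5) = 35!/(35-5)! = 38955840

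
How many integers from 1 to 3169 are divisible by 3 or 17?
⌊3169/3⌋ + ⌊3169/17⌋ - ⌊3169/51⌋ = 1056 + 186 - 62 = 1180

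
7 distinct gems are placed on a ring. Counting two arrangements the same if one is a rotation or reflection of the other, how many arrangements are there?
(7-1)!/2 = 720/2 = 360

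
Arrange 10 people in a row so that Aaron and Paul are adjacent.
Treat as block: (10-1)! × 2! = 362880 × 2 = 725760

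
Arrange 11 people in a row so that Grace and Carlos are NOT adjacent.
Total - adjacent = 11! - (11-1)!×2 = 39916800 - 7257600 = 32659200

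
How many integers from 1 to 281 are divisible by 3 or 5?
⌊281/3⌋ + ⌊281/5⌋ - ⌊281/15⌋ = 93 + 56 - 18 = 131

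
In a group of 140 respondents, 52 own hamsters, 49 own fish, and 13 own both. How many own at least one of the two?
|A∪B| = |A| + |B| - |A∩B| = 52 + 49 - 13 = 88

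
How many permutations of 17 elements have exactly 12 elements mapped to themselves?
Choose the 12 fixed points C(17,12) = 6188, derange the rest: !5 = Σ_{j=0}^{5} (-1)^j·5!/j! = 120 - 120 + 60 - 20 + 5 - 1 = 44. Product = 6188 × 44 = 272272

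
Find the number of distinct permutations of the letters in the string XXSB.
4! / (1! × 2! × 1!) = 12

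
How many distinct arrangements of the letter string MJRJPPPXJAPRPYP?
15! / (1! × 2! × 3! × 1! × 6! × 1! × 1!) = 151351200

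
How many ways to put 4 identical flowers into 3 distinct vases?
C(4+3-1, 3-1) = C(6, 2) = 15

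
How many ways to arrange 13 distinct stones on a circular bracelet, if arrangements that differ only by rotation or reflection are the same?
(13-1)!/2 = 479001600/2 = 239500800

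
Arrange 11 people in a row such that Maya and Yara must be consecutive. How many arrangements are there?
Treat the 2 as one block: (11-2+1)! × 2! = 3628800 × 2 = 7257600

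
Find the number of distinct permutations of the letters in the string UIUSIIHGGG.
10! / (2! × 3! × 3! × 1! × 1!) = 50400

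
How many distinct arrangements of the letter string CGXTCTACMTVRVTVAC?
17! / (3! × 2! × 1! × 1! × 4! × 4! × 1! × 1!) = 51459408000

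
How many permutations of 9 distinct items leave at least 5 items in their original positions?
Exactly j fixed points: C(9,j)·!(9-j); sum over j ≥ 5 (derangement numbers via !m = (m-1)·(!(m-1) + !(m-2)): !0..!4 = 1, 0, 1, 2, 9). Σ_{j=5}^{9} C(9,j)·!(9-j) = C(9,5)·!4 + C(9,6)·!3 + C(9,7)·!2 + C(9,8)·!1 + C(9,9)·!0 = 126·9 + 84·2 + 36·1 + 9·0 + 1·1 = 1339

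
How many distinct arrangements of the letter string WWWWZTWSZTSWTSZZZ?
17! / (3! × 3! × 5! × 6!) = 114354240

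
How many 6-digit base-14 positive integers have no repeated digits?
First digit: 13 choices (nonzero). Then descending: 13 × 13 × 12 × 11 × 10 × 9 = 2007720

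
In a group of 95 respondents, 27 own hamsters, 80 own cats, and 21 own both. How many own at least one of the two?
|A∪B| = |A| + |B| - |A∩B| = 27 + 80 - 21 = 86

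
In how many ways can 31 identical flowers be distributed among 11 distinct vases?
C(31+11-1, 11-1) = C(41, 10) = 1121099408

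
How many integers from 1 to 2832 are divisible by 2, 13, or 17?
⌊2832/2⌋+⌊2832/13⌋+⌊2832/17⌋ - ⌊2832/26⌋-⌊2832/34⌋-⌊2832/221⌋ + ⌊2832/442⌋ = 1416+217+166 - 108-83-12 + 6 = 1602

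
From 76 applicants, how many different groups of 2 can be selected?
C(76,2) = 76!/(2!×74!) = 2850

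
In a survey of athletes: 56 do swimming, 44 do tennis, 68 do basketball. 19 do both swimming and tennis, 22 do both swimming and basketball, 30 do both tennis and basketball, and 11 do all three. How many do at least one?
|A∪B∪C| = 56+44+68-19-22-30+11 = 108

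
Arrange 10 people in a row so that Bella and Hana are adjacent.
Treat as block: (10-1)! × 2! = 362880 × 2 = 725760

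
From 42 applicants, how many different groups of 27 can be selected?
C(42,27) = 42!/(27!×15!) = 98672427616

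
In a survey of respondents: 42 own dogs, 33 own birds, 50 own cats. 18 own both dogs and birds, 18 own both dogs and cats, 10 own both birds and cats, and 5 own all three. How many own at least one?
|A∪B∪C| = 42+33+50-18-18-10+5 = 84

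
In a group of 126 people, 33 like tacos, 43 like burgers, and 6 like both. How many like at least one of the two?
|A∪B| = |A| + |B| - |A∩B| = 33 + 43 - 6 = 70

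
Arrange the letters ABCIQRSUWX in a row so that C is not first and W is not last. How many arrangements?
By inclusion-exclusion: 10! - 2×(10-1)! + (10-2)! = 3628800 - 725760 + 40320 = 2943360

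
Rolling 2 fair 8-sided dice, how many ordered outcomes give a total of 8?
Coefficient of x^8 in (x + x² + ... + x^8)^2. By inclusion-exclusion on dice exceeding 8: Σ_j (-1)^j C(2,j)·C(8-1-8j, 1) = C(2,0)·C(7,1) = 1·7 = 7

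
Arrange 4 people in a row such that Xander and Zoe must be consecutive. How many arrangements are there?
Treat the 2 as one block: (4-2+1)! × 2! = 6 × 2 = 12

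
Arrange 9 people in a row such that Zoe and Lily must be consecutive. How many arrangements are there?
Treat the 2 as one block: (9-2+1)! × 2! = 40320 × 2 = 80640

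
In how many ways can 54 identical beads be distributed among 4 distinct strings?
C(54+4-1, 4-1) = C(57, 3) = 29260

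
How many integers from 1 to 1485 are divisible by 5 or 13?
⌊1485/5⌋ + ⌊1485/13⌋ - ⌊1485/65⌋ = 297 + 114 - 22 = 389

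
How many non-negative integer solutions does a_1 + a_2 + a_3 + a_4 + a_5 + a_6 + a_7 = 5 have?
C(5+7-1, 7-1) = C(11, 6) = 462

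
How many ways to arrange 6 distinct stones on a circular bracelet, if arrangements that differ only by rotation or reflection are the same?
(6-1)!/2 = 120/2 = 60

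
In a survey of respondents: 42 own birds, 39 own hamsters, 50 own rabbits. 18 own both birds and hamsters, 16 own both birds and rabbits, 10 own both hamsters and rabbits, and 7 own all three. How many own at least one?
|A∪B∪C| = 42+39+50-18-16-10+7 = 94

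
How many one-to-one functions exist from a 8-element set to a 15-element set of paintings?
P(15,8) = 15!/(15-8)! = 259459200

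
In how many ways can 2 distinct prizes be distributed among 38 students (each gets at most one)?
P(38,2) = 38!/(38-2)! = 1406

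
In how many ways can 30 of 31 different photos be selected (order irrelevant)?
C(31,30) = 31!/(30!×1!) = 31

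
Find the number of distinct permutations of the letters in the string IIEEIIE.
7! / (3! × 4!) = 35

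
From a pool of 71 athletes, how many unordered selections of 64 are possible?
C(71,64) = 71!/(64!×7!) = 1329890705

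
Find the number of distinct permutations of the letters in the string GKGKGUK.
7! / (3! × 3! × 1!) = 140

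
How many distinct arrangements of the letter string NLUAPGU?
7! / (1! × 1! × 1! × 1! × 1! × 2!) = 2520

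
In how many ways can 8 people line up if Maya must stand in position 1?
Fix one position: (8-1)! = 5040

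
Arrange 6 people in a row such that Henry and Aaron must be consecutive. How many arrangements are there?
Treat the 2 as one block: (6-2+1)! × 2! = 120 × 2 = 240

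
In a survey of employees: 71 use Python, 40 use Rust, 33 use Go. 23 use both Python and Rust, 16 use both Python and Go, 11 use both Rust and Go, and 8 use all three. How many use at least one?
|A∪B∪C| = 71+40+33-23-16-11+8 = 102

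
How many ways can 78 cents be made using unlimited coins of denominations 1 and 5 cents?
Coefficient of x^78 in 1/(1-x^1) · 1/(1-x^5). Use j coins of 5 for j = 0..⌊78/5⌋ = 15, the rest in 1s: 15 + 1 = 16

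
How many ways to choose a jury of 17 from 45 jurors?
C(45,17) = 45!/(17!×28!) = 1103068603890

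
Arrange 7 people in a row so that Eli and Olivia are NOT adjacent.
Total - adjacent = 7! - (7-1)!×2 = 5040 - 1440 = 3600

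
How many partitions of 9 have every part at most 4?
Let r_j(i) = number of partitions of i into parts ≤ j, for i = 0..9. r_1(i) = 1 for all i; r_j(i) = r_{j-1}(i) + r_j(i-j). Rows j = 2..4: ≤2: 1 1 2 2 3 3 4 4 5 5; ≤3: 1 1 2 3 4 5 7 8 10 12; ≤4: 1 1 2 3 5 6 9 11 15 18. r_4(9) = 18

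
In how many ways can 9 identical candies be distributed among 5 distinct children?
C(9+5-1, 5-1) = C(13, 4) = 715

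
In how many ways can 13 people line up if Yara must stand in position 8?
Fix one position: (13-1)! = 479001600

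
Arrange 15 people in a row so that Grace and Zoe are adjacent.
Treat as block: (15-1)! × 2! = 87178291200 × 2 = 174356582400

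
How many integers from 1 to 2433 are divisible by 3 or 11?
⌊2433/3⌋ + ⌊2433/11⌋ - ⌊2433/33⌋ = 811 + 221 - 73 = 959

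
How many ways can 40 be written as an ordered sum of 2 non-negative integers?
C(40+2-1, 2-1) = C(41, 1) = 41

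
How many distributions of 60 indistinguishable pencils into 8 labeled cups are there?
C(60+8-1, 8-1) = C(67, 7) = 869648208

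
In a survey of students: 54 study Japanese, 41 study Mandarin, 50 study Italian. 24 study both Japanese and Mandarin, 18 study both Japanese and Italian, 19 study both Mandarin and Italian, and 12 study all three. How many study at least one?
|A∪B∪C| = 54+41+50-24-18-19+12 = 96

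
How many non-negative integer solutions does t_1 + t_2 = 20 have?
C(20+2-1, 2-1) = C(21, 1) = 21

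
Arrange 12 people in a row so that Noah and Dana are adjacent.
Treat as block: (12-1)! × 2! = 39916800 × 2 = 79833600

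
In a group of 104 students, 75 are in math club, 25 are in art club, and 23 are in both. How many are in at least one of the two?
|A∪B| = |A| + |B| - |A∩B| = 75 + 25 - 23 = 77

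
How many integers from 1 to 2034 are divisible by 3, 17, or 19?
⌊2034/3⌋+⌊2034/17⌋+⌊2034/19⌋ - ⌊2034/51⌋-⌊2034/57⌋-⌊2034/323⌋ + ⌊2034/969⌋ = 678+119+107 - 39-35-6 + 2 = 826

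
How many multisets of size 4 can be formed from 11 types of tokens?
C(4+11-1, 11-1) = C(14, 10) = 1001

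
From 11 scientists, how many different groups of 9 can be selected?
C(11,9) = 11!/(9!×2!) = 55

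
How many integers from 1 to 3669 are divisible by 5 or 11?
⌊3669/5⌋ + ⌊3669/11⌋ - ⌊3669/55⌋ = 733 + 333 - 66 = 1000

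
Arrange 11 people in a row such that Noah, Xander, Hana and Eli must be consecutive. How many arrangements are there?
Treat the 4 as one block: (11-4+1)! × 4! = 40320 × 24 = 967680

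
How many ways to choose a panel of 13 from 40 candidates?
C(40,13) = 40!/(13!×27!) = 12033222880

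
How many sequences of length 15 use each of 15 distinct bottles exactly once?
15! = 1307674368000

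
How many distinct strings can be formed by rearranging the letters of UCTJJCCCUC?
10! / (1! × 2! × 2! × 5!) = 7560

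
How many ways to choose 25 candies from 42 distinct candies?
C(42,25) = 42!/(25!×17!) = 254661927156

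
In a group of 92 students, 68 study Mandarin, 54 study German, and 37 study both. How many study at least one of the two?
|A∪B| = |A| + |B| - |A∩B| = 68 + 54 - 37 = 85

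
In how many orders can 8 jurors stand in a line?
8! = 40320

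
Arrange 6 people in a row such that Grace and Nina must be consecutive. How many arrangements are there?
Treat the 2 as one block: (6-2+1)! × 2! = 120 × 2 = 240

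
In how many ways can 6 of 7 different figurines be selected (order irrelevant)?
C(7,6) = 7!/(6!×1!) = 7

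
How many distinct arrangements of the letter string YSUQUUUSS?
9! / (1! × 1! × 3! × 4!) = 2520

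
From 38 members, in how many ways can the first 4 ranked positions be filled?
P(38,4) = 38!/(38-4)! = 1771560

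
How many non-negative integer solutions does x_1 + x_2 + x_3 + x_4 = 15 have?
C(15+4-1, 4-1) = C(18, 3) = 816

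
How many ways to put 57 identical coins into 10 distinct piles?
C(57+10-1, 10-1) = C(66, 9) = 37014131440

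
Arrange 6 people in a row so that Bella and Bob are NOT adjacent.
Total - adjacent = 6! - (6-1)!×2 = 720 - 240 = 480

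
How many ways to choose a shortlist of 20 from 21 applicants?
C(21,20) = 21!/(20!×1!) = 21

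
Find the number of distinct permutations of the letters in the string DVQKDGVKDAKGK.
13! / (1! × 1! × 2! × 3! × 2! × 4!) = 10810800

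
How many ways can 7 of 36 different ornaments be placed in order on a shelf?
P(36,7) = 36!/(36-7)! = 42072307200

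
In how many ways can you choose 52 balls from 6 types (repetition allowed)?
C(52+6-1, 6-1) = C(57, 5) = 4187106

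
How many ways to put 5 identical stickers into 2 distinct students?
C(5+2-1, 2-1) = C(6, 1) = 6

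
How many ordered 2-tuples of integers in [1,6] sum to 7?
Coefficient of x^7 in (x + x² + ... + x^6)^2. By inclusion-exclusion on dice exceeding 6: Σ_j (-1)^j C(2,j)·C(7-1-6j, 1) = C(2,0)·C(6,1) = 1·6 = 6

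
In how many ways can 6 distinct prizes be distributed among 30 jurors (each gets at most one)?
P(30,6) = 30!/(30-6)! = 427518000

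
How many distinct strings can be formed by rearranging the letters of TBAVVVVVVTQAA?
13! / (3! × 1! × 2! × 6! × 1!) = 720720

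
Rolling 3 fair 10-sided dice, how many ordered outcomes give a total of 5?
Coefficient of x^5 in (x + x² + ... + x^10)^3. By inclusion-exclusion on dice exceeding 10: Σ_j (-1)^j C(3,j)·C(5-1-10j, 2) = C(3,0)·C(4,2) = 1·6 = 6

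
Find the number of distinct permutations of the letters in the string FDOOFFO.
7! / (3! × 3! × 1!) = 140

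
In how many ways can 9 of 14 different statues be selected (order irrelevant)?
C(14,9) = 14!/(9!×5!) = 2002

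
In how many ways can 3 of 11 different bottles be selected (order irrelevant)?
C(11,3) = 11!/(3!×8!) = 165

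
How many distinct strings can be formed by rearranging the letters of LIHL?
4! / (1! × 1! × 2!) = 12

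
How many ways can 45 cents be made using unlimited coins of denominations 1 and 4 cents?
Coefficient of x^45 in 1/(1-x^1) · 1/(1-x^4). Use j coins of 4 for j = 0..⌊45/4⌋ = 11, the rest in 1s: 11 + 1 = 12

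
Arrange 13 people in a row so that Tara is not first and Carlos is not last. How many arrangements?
By inclusion-exclusion: 13! - 2×(13-1)! + (13-2)! = 6227020800 - 958003200 + 39916800 = 5308934400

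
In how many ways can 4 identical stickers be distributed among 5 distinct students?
C(4+5-1, 5-1) = C(8, 4) = 70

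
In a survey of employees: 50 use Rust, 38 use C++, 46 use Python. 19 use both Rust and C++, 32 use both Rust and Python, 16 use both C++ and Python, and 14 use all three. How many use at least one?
|A∪B∪C| = 50+38+46-19-32-16+14 = 81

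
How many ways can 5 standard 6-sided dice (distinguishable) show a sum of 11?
Coefficient of x^11 in (x + x² + ... + x^6)^5. By inclusion-exclusion on dice exceeding 6: Σ_j (-1)^j C(5,j)·C(11-1-6j, 4) = C(5,0)·C(10,4) - C(5,1)·C(4,4) = 1·210 - 5·1 = 205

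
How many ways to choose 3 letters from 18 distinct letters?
C(18,3) = 18!/(3!×15!) = 816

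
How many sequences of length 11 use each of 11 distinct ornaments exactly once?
11! = 39916800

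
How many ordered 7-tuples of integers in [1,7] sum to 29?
Coefficient of x^29 in (x + x² + ... + x^7)^7. By inclusion-exclusion on dice exceeding 7: Σ_j (-1)^j C(7,j)·C(29-1-7j, 6) = C(7,0)·C(28,6) - C(7,1)·C(21,6) + C(7,2)·C(14,6) - C(7,3)·C(7,6) = 1·376740 - 7·54264 + 21·3003 - 35·7 = 59710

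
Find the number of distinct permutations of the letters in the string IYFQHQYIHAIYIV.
14! / (1! × 4! × 1! × 3! × 2! × 2! × 1!) = 151351200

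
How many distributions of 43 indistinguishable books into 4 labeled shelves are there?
C(43+4-1, 4-1) = C(46, 3) = 15180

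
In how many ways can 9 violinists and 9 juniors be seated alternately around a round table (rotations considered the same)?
Fix one of the violinists: (9-1)! ways for the remaining violinists, × 9! ways for the juniors = 40320 × 362880 = 14631321600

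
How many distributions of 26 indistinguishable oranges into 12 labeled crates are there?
C(26+12-1, 12-1) = C(37, 11) = 854992152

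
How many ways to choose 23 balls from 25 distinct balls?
C(25,23) = 25!/(23!×2!) = 300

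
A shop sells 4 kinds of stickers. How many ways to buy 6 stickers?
C(6+4-1, 4-1) = C(9, 3) = 84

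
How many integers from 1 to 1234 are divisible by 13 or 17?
⌊1234/13⌋ + ⌊1234/17⌋ - ⌊1234/221⌋ = 94 + 72 - 5 = 161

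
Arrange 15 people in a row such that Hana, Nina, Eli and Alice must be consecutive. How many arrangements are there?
Treat the 4 as one block: (15-4+1)! × 4! = 479001600 × 24 = 11496038400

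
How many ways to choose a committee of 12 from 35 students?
C(35,12) = 35!/(12!×23!) = 834451800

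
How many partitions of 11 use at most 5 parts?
By conjugation, equals partitions of 11 into parts ≤ 5. Let r_j(i) = number of partitions of i into parts ≤ j, for i = 0..11. r_1(i) = 1 for all i; r_j(i) = r_{j-1}(i) + r_j(i-j). Rows j = 2..5: ≤2: 1 1 2 2 3 3 4 4 5 5 6 6; ≤3: 1 1 2 3 4 5 7 8 10 12 14 16; ≤4: 1 1 2 3 5 6 9 11 15 18 23 27; ≤5: 1 1 2 3 5 7 10 13 18 23 30 37. r_5(11) = 37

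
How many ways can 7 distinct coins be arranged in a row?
7! = 5040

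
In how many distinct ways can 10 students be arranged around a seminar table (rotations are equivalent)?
Circular: fix one position, arrange the rest. (10-1)! = 362880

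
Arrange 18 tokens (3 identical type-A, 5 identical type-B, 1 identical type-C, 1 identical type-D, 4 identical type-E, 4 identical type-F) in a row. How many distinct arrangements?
18! / (3! × 5! × 1! × 1! × 4! × 4!) = 15437822400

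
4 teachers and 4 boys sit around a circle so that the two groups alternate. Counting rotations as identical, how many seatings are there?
Fix one of the teachers: (4-1)! ways for the remaining teachers, × 4! ways for the boys = 6 × 24 = 144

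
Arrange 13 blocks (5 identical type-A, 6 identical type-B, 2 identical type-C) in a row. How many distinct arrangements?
13! / (5! × 6! × 2!) = 36036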